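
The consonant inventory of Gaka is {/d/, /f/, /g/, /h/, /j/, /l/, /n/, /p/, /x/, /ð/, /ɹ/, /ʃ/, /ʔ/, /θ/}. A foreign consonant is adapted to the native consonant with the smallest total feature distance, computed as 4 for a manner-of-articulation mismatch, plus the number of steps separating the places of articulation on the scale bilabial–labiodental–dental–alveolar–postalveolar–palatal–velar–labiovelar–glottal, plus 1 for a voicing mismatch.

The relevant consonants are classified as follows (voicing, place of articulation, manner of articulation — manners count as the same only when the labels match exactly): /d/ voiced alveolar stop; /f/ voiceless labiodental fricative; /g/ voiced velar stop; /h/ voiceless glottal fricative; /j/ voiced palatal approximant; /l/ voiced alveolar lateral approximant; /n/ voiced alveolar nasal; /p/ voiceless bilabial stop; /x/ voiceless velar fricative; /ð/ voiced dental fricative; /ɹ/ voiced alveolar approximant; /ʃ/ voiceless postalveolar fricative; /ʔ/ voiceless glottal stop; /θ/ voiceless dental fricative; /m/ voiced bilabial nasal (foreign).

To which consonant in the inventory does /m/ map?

/n/ is closest: same manner (nasal), place distance 3 (bilabial→alveolar), same voicing; total 3. Next closest is /p/ at distance 5.

n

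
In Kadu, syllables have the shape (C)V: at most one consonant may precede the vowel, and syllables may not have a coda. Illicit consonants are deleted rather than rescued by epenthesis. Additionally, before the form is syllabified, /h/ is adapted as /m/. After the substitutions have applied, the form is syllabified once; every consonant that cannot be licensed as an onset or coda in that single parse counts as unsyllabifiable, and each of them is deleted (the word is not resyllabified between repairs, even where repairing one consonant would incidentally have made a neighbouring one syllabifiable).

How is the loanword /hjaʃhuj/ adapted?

Substitution: /h/ → /m/, giving /mjaʃmuj/.
Syllabifying with onset maximization leaves /m/, /ʃ/, /j/ stranded (no codas are permitted; onsets are limited to one consonant).
Deleting the stranded consonants removes /m/, /ʃ/, /j/.

jamu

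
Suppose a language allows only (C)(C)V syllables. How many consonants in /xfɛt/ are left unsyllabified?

Syllabifying with onset maximization leaves /t/ stranded (no codas are permitted; onsets may contain at most 2 consonants).

1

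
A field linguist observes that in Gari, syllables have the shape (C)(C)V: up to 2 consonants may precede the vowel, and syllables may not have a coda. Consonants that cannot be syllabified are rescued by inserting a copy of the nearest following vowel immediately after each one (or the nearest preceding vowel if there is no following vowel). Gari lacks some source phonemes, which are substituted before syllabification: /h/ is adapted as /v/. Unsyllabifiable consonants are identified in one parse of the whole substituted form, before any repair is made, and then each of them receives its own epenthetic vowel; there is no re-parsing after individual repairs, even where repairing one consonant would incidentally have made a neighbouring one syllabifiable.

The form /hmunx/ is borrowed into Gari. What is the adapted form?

vmunuxu

Substitution: /h/ → /v/, giving /vmunx/.
Syllabifying with onset maximization leaves /n/, /x/ stranded (no codas are permitted; onsets may contain at most 2 consonants).
Inserting the epenthetic vowel yields /n/ → /nu/, /x/ → /xu/.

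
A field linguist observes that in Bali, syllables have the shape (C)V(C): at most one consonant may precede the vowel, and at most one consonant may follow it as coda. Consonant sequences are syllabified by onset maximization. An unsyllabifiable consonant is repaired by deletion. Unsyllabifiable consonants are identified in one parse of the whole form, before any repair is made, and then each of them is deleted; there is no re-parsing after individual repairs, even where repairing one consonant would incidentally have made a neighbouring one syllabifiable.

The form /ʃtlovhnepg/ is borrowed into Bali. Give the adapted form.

Under (C)V(C), the unsyllabifiable consonants are /ʃ/, /t/, /h/, /g/ (at most one coda consonant is licensed; onsets are limited to one consonant).
Deleting the stranded consonants removes /ʃ/, /t/, /h/, /g/.

lovnep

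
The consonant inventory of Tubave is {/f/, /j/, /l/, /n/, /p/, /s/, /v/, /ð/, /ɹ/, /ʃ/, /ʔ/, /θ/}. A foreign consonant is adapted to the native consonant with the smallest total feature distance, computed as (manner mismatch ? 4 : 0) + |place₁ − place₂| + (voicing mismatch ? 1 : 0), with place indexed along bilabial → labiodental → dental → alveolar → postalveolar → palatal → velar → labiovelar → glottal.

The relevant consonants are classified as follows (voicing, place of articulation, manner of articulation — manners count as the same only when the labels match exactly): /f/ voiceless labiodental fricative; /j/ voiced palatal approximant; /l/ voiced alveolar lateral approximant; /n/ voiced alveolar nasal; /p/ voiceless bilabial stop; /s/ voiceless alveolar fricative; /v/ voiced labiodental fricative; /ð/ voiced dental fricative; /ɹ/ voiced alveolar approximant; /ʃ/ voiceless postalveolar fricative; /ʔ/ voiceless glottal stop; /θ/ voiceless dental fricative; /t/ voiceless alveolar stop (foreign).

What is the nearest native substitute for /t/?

/p/ is closest: same manner (stop), place distance 3 (alveolar→bilabial), same voicing; total 3. Next closest is /s/ at distance 4.

p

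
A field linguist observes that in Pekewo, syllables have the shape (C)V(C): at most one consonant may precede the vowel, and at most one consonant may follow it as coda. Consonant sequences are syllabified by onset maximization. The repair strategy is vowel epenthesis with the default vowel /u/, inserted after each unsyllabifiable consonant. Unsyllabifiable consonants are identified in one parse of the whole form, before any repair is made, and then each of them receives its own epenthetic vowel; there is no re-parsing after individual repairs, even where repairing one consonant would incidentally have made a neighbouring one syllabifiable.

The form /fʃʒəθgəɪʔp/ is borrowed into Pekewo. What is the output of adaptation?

The consonants /f/, /ʃ/, /p/ cannot be parsed into a legal (C)V(C) syllable (at most one coda consonant is licensed; onsets are limited to one consonant).
Inserting the epenthetic vowel yields /f/ → /fu/, /ʃ/ → /ʃu/, /p/ → /pu/.

fuʃuʒəθgəɪʔpu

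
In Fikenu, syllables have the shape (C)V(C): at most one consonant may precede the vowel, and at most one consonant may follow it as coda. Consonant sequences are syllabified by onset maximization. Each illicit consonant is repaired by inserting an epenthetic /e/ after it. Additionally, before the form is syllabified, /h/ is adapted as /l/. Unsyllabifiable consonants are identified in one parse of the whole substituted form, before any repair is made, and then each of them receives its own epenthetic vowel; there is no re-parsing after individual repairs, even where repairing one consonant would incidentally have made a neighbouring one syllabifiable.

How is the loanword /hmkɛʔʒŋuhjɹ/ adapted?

lemekɛʔʒeŋuljeɹe

Substitution: /h/ → /l/, giving /lmkɛʔʒŋuljɹ/.
Under (C)V(C), the unsyllabifiable consonants are /l/, /m/, /ʒ/, /j/, /ɹ/ (at most one coda consonant is licensed; onsets are limited to one consonant).
Inserting the epenthetic vowel yields /l/ → /le/, /m/ → /me/, /ʒ/ → /ʒe/, /j/ → /je/, /ɹ/ → /ɹe/.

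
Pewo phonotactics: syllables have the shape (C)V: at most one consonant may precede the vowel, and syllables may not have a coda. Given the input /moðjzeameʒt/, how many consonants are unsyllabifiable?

Syllabifying with onset maximization leaves /ð/, /j/, /ʒ/, /t/ stranded (no codas are permitted; onsets are limited to one consonant).

4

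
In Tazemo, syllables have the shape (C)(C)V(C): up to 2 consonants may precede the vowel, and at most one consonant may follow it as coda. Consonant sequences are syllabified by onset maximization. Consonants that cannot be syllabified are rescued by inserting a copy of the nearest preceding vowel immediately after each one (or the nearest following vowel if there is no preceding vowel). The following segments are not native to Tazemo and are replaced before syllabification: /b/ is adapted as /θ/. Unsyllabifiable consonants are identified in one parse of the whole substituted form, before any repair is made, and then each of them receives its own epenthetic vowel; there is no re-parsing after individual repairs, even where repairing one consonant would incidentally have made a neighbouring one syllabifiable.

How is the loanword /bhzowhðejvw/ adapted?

θohzowhðejvewe

Substitution: /b/ → /θ/, giving /θhzowhðejvw/.
Under (C)(C)V(C), the unsyllabifiable consonants are /θ/, /v/, /w/ (at most one coda consonant is licensed; onsets may contain at most 2 consonants).
Epenthesis after each stranded consonant: /θ/ → /θo/, /v/ → /ve/, /w/ → /we/.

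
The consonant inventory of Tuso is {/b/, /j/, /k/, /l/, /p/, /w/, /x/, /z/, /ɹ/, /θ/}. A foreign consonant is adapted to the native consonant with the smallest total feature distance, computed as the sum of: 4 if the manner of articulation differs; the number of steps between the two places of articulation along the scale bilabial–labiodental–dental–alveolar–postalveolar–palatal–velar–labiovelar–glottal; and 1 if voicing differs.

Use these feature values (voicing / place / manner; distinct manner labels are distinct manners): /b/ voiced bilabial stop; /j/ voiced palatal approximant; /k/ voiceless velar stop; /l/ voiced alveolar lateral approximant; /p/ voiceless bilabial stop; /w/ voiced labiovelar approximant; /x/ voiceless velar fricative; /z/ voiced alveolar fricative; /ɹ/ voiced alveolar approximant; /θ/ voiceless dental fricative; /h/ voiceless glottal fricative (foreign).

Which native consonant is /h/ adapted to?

x

/x/ is closest: same manner (fricative), place distance 2 (glottal→velar), same voicing; total 2. Next closest is /k/ at distance 6.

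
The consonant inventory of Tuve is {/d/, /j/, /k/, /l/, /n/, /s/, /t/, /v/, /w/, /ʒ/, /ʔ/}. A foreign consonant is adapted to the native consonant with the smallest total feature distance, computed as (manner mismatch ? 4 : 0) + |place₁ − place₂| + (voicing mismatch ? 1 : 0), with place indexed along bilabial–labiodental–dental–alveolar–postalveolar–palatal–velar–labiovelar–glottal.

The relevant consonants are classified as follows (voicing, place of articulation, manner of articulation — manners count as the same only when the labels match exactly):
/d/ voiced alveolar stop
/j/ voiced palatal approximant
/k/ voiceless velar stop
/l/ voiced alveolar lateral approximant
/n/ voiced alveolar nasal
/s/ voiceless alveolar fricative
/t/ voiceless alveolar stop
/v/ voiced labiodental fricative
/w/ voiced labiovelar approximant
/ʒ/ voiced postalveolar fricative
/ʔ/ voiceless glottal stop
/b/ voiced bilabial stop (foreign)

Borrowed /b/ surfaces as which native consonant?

/d/ is closest: same manner (stop), place distance 3 (bilabial→alveolar), same voicing; total 3. Next closest is /t/ at distance 4.

d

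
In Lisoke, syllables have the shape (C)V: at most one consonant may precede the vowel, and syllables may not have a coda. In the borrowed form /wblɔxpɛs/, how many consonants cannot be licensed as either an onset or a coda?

The consonants /w/, /b/, /x/, /s/ cannot be parsed into a legal (C)V syllable (no codas are permitted; onsets are limited to one consonant).

4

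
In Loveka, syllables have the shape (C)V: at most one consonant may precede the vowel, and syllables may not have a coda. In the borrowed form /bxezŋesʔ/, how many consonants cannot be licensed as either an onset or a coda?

4

Under (C)V, the unsyllabifiable consonants are /b/, /z/, /s/, /ʔ/ (no codas are permitted; onsets are limited to one consonant).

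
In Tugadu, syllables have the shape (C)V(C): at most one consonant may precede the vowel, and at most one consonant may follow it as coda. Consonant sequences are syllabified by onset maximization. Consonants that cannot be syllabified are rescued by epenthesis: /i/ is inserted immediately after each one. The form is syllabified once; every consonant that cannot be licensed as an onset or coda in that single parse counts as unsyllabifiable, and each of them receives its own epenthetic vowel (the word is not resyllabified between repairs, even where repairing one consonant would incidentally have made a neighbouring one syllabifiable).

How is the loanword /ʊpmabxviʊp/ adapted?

ʊpmabxiviʊp

Syllabifying with onset maximization leaves /x/ stranded (at most one coda consonant is licensed; onsets are limited to one consonant).
Epenthesis after each stranded consonant: /x/ → /xi/.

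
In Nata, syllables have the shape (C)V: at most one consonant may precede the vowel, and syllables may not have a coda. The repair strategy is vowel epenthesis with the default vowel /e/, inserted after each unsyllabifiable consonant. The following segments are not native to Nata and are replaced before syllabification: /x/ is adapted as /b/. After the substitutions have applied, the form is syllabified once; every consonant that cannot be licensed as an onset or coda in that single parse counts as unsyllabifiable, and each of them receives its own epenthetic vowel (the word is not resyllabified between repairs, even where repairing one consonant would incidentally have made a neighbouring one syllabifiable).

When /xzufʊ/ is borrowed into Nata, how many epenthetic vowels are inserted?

1

After substitution the input is /bzufʊ/.
The unsyllabifiable consonants are /b/; each receives one epenthetic vowel.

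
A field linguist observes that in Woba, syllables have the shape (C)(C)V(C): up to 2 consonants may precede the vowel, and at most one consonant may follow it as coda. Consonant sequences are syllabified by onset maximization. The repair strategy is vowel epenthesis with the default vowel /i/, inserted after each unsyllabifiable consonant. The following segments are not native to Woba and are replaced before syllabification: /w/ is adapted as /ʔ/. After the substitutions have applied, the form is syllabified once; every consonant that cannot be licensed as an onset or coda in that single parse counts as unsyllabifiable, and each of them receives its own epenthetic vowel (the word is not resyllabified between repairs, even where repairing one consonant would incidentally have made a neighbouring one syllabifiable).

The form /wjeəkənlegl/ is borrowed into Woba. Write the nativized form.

Substitution: /w/ → /ʔ/, giving /ʔjeəkənlegl/.
Syllabifying with onset maximization leaves /l/ stranded (at most one coda consonant is licensed; onsets may contain at most 2 consonants).
Each unlicensed consonant becomes the onset of a new syllable: /l/ → /li/.

ʔjeəkənlegli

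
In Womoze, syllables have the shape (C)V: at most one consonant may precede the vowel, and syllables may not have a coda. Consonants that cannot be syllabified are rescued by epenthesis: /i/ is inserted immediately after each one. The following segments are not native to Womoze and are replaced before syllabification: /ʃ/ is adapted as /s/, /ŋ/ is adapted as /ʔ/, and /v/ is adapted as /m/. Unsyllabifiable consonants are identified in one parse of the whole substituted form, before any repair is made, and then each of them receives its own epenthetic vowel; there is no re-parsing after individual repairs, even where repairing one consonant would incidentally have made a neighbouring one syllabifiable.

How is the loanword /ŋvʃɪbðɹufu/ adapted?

ʔimisɪbiðiɹufu

Substitution: /ŋ/ → /ʔ/, /v/ → /m/, /ʃ/ → /s/, giving /ʔmsɪbðɹufu/.
Syllabifying with onset maximization leaves /ʔ/, /m/, /b/, /ð/ stranded (no codas are permitted; onsets are limited to one consonant).
Epenthesis after each stranded consonant: /ʔ/ → /ʔi/, /m/ → /mi/, /b/ → /bi/, /ð/ → /ði/.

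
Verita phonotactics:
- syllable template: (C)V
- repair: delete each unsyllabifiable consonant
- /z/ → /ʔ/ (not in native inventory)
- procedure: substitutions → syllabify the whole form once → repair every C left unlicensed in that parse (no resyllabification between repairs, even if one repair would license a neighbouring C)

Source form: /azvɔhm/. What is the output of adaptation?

Substitution: /z/ → /ʔ/, giving /aʔvɔhm/.
Under (C)V, the unsyllabifiable consonants are /ʔ/, /h/, /m/ (no codas are permitted; onsets are limited to one consonant).
Deleting the stranded consonants removes /ʔ/, /h/, /m/.

avɔ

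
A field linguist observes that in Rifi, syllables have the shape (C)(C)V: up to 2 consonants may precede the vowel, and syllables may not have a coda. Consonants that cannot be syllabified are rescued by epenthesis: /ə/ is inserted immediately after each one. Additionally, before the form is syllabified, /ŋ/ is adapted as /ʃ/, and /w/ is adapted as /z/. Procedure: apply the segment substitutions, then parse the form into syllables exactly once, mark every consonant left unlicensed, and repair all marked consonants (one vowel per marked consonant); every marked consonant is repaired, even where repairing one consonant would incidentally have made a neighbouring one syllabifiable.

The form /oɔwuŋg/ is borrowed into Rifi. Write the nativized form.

Substitution: /w/ → /z/, /ŋ/ → /ʃ/, giving /oɔzuʃg/.
Syllabifying with onset maximization leaves /ʃ/, /g/ stranded (no codas are permitted; onsets may contain at most 2 consonants).
Epenthesis after each stranded consonant: /ʃ/ → /ʃə/, /g/ → /gə/.

oɔzuʃəgə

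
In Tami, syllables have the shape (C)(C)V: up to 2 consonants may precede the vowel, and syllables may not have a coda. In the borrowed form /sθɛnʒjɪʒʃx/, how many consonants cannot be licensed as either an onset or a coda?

Under (C)(C)V, the unsyllabifiable consonants are /n/, /ʒ/, /ʃ/, /x/ (no codas are permitted; onsets may contain at most 2 consonants).

4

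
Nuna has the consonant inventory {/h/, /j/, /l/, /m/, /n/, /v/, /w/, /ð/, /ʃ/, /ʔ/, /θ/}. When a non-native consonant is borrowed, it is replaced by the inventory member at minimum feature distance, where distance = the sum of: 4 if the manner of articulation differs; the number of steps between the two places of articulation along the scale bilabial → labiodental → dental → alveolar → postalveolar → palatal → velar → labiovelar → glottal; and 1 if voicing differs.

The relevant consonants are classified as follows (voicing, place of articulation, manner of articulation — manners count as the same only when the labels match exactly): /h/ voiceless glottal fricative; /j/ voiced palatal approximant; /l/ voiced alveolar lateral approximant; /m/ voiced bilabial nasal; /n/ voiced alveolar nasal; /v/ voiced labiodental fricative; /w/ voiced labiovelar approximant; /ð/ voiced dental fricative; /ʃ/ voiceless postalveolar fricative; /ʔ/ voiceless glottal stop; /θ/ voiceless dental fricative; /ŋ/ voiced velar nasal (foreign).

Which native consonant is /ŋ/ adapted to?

/n/ is closest: same manner (nasal), place distance 3 (velar→alveolar), same voicing; total 3. Next closest is /j/ at distance 5.

n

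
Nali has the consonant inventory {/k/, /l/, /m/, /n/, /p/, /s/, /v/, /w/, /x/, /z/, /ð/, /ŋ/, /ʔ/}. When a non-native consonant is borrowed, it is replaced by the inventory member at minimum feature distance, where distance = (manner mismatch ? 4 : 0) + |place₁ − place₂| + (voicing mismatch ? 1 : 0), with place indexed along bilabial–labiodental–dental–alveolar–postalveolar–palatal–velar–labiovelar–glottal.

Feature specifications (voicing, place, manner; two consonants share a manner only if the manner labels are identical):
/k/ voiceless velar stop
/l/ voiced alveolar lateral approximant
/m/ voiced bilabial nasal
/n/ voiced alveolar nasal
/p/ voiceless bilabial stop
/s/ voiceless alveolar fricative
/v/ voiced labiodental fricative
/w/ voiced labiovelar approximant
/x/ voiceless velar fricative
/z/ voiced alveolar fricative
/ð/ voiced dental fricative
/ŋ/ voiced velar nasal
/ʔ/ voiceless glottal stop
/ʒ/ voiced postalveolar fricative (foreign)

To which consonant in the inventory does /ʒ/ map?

z

/z/ is closest: same manner (fricative), place distance 1 (postalveolar→alveolar), same voicing; total 1. Next closest is /s/ at distance 2.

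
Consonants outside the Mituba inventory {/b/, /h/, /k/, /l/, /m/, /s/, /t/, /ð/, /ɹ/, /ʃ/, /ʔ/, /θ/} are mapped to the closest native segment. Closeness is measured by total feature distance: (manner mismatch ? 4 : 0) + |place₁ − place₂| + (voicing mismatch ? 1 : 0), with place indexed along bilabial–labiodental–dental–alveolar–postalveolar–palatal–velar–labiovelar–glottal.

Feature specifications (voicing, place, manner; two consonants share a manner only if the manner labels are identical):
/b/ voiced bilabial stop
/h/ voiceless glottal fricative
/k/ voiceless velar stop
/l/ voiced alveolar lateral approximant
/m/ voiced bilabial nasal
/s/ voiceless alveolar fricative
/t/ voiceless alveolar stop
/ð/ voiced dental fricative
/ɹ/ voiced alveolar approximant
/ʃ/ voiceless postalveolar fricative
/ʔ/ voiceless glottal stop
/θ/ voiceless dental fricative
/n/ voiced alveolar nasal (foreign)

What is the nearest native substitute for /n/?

m

/m/ is closest: same manner (nasal), place distance 3 (alveolar→bilabial), same voicing; total 3. Next closest is /l/ at distance 4.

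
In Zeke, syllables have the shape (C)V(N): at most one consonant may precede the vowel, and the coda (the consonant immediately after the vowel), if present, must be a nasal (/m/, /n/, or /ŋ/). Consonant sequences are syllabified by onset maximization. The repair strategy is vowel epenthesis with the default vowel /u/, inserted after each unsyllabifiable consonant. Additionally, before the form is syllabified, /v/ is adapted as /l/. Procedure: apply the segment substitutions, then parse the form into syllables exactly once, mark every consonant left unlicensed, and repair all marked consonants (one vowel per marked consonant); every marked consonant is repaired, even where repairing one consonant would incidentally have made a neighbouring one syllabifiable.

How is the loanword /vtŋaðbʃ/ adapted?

lutuŋaðubuʃu

Substitution: /v/ → /l/, giving /ltŋaðbʃ/.
Syllabifying with onset maximization leaves /l/, /t/, /ð/, /b/, /ʃ/ stranded (only a nasal (/m/, /n/, or /ŋ/) is licensed in coda position; onsets are limited to one consonant).
Epenthesis after each stranded consonant: /l/ → /lu/, /t/ → /tu/, /ð/ → /ðu/, /b/ → /bu/, /ʃ/ → /ʃu/.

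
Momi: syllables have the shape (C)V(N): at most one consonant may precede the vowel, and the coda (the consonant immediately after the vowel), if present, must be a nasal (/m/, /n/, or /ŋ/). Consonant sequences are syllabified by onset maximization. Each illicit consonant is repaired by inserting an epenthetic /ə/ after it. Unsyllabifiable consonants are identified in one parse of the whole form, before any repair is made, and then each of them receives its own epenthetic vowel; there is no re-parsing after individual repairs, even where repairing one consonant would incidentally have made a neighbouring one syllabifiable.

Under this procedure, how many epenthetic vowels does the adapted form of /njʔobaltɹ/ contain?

The unsyllabifiable consonants are /n/, /j/, /l/, /t/, /ɹ/; each receives one epenthetic vowel.

5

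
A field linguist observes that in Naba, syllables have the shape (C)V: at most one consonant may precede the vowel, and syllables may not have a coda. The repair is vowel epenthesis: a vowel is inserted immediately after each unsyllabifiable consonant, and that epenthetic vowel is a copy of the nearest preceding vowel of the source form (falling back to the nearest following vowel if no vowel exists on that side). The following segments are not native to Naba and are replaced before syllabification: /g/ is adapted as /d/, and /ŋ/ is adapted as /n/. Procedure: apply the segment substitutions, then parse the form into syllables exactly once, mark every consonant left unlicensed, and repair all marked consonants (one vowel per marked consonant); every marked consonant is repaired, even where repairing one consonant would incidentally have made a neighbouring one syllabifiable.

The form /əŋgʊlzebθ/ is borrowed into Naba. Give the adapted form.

ənədʊlʊzebeθe

Substitution: /ŋ/ → /n/, /g/ → /d/, giving /əndʊlzebθ/.
Syllabifying with onset maximization leaves /n/, /l/, /b/, /θ/ stranded (no codas are permitted; onsets are limited to one consonant).
Epenthesis after each stranded consonant: /n/ → /nə/, /l/ → /lʊ/, /b/ → /be/, /θ/ → /θe/.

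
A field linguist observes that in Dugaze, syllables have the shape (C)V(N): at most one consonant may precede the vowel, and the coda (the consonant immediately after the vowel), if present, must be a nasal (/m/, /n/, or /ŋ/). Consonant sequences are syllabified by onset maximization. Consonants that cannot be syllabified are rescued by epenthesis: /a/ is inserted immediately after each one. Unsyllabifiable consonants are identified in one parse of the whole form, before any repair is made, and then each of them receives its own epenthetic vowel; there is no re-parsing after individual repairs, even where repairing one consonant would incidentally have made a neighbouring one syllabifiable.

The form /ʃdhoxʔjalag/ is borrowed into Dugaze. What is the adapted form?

ʃadahoxaʔajalaga

Syllabifying with onset maximization leaves /ʃ/, /d/, /x/, /ʔ/, /g/ stranded (only a nasal (/m/, /n/, or /ŋ/) is licensed in coda position; onsets are limited to one consonant).
Inserting the epenthetic vowel yields /ʃ/ → /ʃa/, /d/ → /da/, /x/ → /xa/, /ʔ/ → /ʔa/, /g/ → /ga/.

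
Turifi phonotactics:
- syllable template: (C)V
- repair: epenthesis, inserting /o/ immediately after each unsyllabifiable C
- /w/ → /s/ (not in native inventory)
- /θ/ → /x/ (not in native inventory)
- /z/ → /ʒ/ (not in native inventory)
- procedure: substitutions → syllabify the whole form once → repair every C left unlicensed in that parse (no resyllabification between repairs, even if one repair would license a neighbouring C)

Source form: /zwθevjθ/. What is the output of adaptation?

Substitution: /z/ → /ʒ/, /w/ → /s/, /θ/ → /x/, giving /ʒsxevjx/.
Syllabifying with onset maximization leaves /ʒ/, /s/, /v/, /j/, /x/ stranded (no codas are permitted; onsets are limited to one consonant).
Inserting the epenthetic vowel yields /ʒ/ → /ʒo/, /s/ → /so/, /v/ → /vo/, /j/ → /jo/, /x/ → /xo/.

ʒosoxevojoxo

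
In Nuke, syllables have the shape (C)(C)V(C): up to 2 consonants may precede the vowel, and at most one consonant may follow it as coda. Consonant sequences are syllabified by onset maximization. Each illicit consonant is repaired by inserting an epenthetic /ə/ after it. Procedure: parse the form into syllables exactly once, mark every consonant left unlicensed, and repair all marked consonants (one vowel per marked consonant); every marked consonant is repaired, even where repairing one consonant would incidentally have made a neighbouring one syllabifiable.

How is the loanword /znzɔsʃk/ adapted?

Under (C)(C)V(C), the unsyllabifiable consonants are /z/, /ʃ/, /k/ (at most one coda consonant is licensed; onsets may contain at most 2 consonants).
Inserting the epenthetic vowel yields /z/ → /zə/, /ʃ/ → /ʃə/, /k/ → /kə/.

zənzɔsʃəkə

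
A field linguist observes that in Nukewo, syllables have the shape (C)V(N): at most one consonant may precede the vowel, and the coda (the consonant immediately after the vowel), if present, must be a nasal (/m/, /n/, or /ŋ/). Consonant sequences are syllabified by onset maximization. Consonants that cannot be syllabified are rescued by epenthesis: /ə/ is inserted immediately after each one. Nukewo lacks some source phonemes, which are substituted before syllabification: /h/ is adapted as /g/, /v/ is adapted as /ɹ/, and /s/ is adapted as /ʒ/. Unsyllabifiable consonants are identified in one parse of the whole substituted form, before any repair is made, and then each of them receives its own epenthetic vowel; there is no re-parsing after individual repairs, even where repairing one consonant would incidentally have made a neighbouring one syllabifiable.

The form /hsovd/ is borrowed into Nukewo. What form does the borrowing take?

gəʒoɹədə

Substitution: /h/ → /g/, /s/ → /ʒ/, /v/ → /ɹ/, giving /gʒoɹd/.
Syllabifying with onset maximization leaves /g/, /ɹ/, /d/ stranded (only a nasal (/m/, /n/, or /ŋ/) is licensed in coda position; onsets are limited to one consonant).
Each unlicensed consonant becomes the onset of a new syllable: /g/ → /gə/, /ɹ/ → /ɹə/, /d/ → /də/.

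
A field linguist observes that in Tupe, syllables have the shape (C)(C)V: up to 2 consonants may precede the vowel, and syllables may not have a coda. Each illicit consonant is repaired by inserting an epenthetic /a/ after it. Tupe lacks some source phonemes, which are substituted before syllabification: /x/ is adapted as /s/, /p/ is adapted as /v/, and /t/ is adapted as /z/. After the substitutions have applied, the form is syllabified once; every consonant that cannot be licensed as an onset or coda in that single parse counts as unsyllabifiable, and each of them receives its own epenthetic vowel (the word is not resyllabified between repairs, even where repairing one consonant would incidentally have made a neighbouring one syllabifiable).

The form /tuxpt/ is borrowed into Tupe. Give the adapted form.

Substitution: /t/ → /z/, /x/ → /s/, /p/ → /v/, giving /zusvz/.
The consonants /s/, /v/, /z/ cannot be parsed into a legal (C)(C)V syllable (no codas are permitted; onsets may contain at most 2 consonants).
Inserting the epenthetic vowel yields /s/ → /sa/, /v/ → /va/, /z/ → /za/.

zusavaza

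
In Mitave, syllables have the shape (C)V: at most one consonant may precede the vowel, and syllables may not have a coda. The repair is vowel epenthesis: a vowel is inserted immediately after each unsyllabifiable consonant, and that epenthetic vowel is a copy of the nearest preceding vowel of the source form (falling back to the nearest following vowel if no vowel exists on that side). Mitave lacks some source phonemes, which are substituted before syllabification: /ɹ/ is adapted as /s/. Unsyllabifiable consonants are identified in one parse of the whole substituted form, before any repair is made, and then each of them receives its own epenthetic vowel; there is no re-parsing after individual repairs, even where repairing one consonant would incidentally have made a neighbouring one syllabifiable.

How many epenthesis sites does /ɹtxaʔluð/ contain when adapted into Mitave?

After substitution the input is /stxaʔluð/.
The unsyllabifiable consonants are /s/, /t/, /ʔ/, /ð/; each receives one epenthetic vowel.

4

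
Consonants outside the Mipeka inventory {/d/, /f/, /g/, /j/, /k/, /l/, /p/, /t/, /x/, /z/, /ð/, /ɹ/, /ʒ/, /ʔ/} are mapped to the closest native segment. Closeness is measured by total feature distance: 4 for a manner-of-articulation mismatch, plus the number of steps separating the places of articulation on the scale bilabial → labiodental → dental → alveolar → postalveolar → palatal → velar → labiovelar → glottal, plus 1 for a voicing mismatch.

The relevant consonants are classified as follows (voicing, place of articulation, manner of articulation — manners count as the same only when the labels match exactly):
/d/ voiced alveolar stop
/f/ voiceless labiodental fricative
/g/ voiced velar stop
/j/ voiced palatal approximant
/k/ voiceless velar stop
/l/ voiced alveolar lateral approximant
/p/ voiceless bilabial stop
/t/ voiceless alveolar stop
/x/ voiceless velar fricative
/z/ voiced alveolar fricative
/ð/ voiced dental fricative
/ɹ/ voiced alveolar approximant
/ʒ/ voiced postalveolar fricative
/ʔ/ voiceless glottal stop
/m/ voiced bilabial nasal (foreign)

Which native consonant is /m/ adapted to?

p

/p/ is closest: manner differs (nasal→stop, +4), place distance 0 (bilabial→bilabial), voicing differs (+1); total 5. Next closest is /f/ at distance 6.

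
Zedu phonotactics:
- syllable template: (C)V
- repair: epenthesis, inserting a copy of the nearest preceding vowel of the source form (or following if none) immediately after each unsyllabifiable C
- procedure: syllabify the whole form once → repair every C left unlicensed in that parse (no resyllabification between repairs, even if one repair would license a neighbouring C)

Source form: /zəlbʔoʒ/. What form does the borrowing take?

Syllabifying with onset maximization leaves /l/, /b/, /ʒ/ stranded (no codas are permitted; onsets are limited to one consonant).
Inserting the epenthetic vowel yields /l/ → /lə/, /b/ → /bə/, /ʒ/ → /ʒo/.

zələbəʔoʒo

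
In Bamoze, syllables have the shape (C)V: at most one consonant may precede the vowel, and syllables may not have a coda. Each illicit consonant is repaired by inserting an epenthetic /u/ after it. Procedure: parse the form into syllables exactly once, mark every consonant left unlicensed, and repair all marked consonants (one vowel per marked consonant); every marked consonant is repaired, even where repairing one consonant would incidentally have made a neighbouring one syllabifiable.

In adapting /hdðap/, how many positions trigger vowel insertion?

The unsyllabifiable consonants are /h/, /d/, /p/; each receives one epenthetic vowel.

3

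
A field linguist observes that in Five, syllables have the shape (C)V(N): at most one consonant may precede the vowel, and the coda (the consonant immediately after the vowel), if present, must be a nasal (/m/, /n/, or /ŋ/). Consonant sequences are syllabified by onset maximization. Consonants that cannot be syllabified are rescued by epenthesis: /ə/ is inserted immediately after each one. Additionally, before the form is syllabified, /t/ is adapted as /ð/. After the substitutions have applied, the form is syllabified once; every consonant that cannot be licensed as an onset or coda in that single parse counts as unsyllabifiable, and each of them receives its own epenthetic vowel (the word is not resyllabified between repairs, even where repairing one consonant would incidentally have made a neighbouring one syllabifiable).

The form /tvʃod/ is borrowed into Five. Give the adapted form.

Substitution: /t/ → /ð/, giving /ðvʃod/.
The consonants /ð/, /v/, /d/ cannot be parsed into a legal (C)V(N) syllable (only a nasal (/m/, /n/, or /ŋ/) is licensed in coda position; onsets are limited to one consonant).
Each unlicensed consonant becomes the onset of a new syllable: /ð/ → /ðə/, /v/ → /və/, /d/ → /də/.

ðəvəʃodə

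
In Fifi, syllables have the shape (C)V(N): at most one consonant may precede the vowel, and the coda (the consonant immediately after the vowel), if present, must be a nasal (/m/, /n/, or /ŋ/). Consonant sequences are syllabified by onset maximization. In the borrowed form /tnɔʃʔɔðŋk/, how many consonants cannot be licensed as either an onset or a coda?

Syllabifying with onset maximization leaves /t/, /ʃ/, /ð/, /ŋ/, /k/ stranded (only a nasal (/m/, /n/, or /ŋ/) is licensed in coda position; onsets are limited to one consonant).

5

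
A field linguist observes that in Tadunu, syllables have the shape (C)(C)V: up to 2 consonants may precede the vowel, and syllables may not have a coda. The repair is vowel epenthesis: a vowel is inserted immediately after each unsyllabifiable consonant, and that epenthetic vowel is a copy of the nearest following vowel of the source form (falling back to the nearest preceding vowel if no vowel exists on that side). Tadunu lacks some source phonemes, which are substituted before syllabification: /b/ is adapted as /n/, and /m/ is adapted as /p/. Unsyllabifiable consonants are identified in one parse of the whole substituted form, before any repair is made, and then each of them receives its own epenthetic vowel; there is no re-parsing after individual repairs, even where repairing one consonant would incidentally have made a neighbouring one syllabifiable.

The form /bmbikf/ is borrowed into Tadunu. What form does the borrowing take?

Substitution: /b/ → /n/, /m/ → /p/, giving /npnikf/.
Syllabifying with onset maximization leaves /n/, /k/, /f/ stranded (no codas are permitted; onsets may contain at most 2 consonants).
Inserting the epenthetic vowel yields /n/ → /ni/, /k/ → /ki/, /f/ → /fi/.

nipnikifi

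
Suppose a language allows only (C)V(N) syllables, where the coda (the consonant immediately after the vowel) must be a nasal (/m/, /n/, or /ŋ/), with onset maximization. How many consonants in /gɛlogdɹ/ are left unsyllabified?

3

Under (C)V(N), the unsyllabifiable consonants are /g/, /d/, /ɹ/ (only a nasal (/m/, /n/, or /ŋ/) is licensed in coda position; onsets are limited to one consonant).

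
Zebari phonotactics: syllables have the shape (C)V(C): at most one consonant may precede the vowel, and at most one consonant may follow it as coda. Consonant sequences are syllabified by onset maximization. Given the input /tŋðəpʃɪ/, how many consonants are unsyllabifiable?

The consonants /t/, /ŋ/ cannot be parsed into a legal (C)V(C) syllable (at most one coda consonant is licensed; onsets are limited to one consonant).

2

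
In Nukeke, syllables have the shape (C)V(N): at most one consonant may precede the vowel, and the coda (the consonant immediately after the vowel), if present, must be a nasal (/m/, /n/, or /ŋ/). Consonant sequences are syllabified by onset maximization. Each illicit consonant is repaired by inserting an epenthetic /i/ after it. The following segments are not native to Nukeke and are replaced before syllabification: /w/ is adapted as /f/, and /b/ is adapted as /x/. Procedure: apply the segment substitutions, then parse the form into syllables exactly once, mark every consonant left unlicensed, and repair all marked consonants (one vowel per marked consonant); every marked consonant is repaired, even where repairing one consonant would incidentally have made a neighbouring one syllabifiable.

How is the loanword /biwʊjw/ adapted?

xifʊjifi

Substitution: /b/ → /x/, /w/ → /f/, giving /xifʊjf/.
The consonants /j/, /f/ cannot be parsed into a legal (C)V(N) syllable (only a nasal (/m/, /n/, or /ŋ/) is licensed in coda position; onsets are limited to one consonant).
Inserting the epenthetic vowel yields /j/ → /ji/, /f/ → /fi/.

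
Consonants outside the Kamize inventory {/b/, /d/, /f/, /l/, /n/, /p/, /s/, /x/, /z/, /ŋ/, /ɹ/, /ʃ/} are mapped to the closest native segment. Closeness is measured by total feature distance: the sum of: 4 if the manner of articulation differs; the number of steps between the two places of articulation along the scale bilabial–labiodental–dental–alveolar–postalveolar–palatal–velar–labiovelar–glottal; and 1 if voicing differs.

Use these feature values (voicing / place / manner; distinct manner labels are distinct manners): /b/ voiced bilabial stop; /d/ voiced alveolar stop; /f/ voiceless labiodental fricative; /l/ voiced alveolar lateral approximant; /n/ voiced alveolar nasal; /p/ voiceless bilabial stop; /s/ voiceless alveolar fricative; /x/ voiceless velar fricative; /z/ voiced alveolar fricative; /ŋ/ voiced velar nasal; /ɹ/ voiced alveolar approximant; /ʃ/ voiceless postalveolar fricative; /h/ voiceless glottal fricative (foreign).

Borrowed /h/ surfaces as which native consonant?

x

/x/ is closest: same manner (fricative), place distance 2 (glottal→velar), same voicing; total 2. Next closest is /ʃ/ at distance 4.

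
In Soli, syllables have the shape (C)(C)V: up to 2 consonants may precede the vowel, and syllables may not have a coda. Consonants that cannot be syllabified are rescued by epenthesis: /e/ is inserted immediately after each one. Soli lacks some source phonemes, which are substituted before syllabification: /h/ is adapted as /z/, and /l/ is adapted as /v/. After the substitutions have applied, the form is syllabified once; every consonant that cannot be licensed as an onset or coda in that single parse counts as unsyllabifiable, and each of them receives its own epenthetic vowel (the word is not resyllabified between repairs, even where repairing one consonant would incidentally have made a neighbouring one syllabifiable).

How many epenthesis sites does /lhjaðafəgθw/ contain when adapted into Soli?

4

After substitution the input is /vzjaðafəgθw/.
The unsyllabifiable consonants are /v/, /g/, /θ/, /w/; each receives one epenthetic vowel.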